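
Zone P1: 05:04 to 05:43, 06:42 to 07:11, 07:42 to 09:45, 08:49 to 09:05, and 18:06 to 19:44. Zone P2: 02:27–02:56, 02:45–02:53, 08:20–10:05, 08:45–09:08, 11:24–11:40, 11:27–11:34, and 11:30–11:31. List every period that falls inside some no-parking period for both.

08:20–09:45

A, merged: 05:04–05:43, 06:42–07:11, 07:42–09:45, 18:06–19:44.
B, merged: 02:27–02:56, 08:20–10:05, 11:24–11:40.
05:04–05:43: no overlap with the second set.
06:42–07:11: no overlap with the second set.
07:42–09:45 meets the second set on 08:20–09:45.
18:06–19:44: no overlap with the second set.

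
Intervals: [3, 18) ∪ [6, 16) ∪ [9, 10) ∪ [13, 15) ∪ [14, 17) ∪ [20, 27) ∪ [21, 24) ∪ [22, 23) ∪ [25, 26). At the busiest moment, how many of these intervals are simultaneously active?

Sweep endpoints in order; track running count of active intervals.
Peak of 4 reached at 14.

4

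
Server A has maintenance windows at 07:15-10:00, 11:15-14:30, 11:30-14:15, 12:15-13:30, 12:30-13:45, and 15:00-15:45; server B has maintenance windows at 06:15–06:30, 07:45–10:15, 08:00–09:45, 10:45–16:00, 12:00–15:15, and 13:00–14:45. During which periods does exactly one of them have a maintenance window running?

Merge the first list: 07:15-10:00, 11:15-14:30, 15:00-15:45.
Merge the second list: 06:15-06:30, 07:45-10:15, 10:45-16:00.
Only in the first: 07:15-07:45.
Only in the second: 06:15-06:30, 10:00-10:15, 10:45-11:15, 14:30-15:00, 15:45-16:00.
Together these are the periods covered by exactly one.

06:15-06:30, 07:15-07:45, 10:00-10:15, 10:45-11:15, 14:30-15:00, 15:45-16:00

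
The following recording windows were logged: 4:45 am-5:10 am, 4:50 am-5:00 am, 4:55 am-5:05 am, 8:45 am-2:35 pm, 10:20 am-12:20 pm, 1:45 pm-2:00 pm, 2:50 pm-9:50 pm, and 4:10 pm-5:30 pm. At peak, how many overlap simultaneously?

At 4:55 am, 3 of the intervals are simultaneously active.
No point has more.

3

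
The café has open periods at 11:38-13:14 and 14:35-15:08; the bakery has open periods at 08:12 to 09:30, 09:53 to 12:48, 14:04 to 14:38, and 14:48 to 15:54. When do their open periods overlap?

11:38-12:48, 14:35-14:38, 14:48-15:08

11:38-13:14 meets the second set on 11:38-12:48.
14:35-15:08 meets the second set on 14:35-14:38, 14:48-15:08.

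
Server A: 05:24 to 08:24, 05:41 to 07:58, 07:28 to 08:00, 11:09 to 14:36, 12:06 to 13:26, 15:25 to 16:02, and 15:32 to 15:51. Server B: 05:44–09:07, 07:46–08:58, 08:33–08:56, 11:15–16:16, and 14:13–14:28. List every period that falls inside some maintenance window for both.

05:44–08:24, 11:15–14:36, 15:25–16:02

Merge the first list: 05:24–08:24, 11:09–14:36, 15:25–16:02.
Merge the second list: 05:44–09:07, 11:15–16:16.
05:24–08:24 overlaps B on 05:44–08:24.
11:09–14:36 overlaps B on 11:15–14:36.
15:25–16:02 overlaps B on 15:25–16:02.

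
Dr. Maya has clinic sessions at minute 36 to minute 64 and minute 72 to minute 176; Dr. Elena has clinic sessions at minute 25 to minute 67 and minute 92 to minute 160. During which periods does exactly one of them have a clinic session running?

minute 25 to minute 36, minute 64 to minute 67, minute 72 to minute 92, minute 160 to minute 176

Only in the first: minute 72 to minute 92, minute 160 to minute 176.
Only in the second: minute 25 to minute 36, minute 64 to minute 67.
Together these are the periods covered by exactly one.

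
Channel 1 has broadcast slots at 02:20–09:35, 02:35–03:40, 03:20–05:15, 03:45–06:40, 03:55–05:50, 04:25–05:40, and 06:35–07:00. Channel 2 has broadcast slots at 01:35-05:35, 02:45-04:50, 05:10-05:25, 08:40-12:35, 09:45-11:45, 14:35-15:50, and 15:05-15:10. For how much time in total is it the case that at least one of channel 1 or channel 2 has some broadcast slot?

Merge the first list: 02:20–09:35.
Merge the second list: 01:35–05:35, 08:40–12:35, 14:35–15:50.
A ∪ B = 01:35–12:35, 14:35–15:50.
Total: 11 h + 1 h 15 min = 12 h 15 min.

12 h 15 min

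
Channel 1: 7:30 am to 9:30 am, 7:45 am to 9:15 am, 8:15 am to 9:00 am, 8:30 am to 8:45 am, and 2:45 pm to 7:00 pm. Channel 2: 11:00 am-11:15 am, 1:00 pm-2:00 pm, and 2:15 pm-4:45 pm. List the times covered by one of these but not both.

First set merges to 7:30 am–9:30 am, 2:45 pm–7:00 pm.
A \ B = 7:30 am–9:30 am, 4:45 pm–7:00 pm.
B \ A = 11:00 am–11:15 am, 1:00 pm–2:00 pm, 2:15 pm–2:45 pm.
Union of the two gives the symmetric difference.

7:30 am–9:30 am, 11:00 am–11:15 am, 1:00 pm–2:00 pm, 2:15 pm–2:45 pm, 4:45 pm–7:00 pm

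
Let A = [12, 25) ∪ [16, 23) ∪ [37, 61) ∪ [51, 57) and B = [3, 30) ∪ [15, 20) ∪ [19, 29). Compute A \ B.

A, merged: [12, 25), [37, 61).
B, merged: [3, 30).
[12, 25): fully covered by B → removed.
[37, 61): no B overlap → unchanged.

[37, 61)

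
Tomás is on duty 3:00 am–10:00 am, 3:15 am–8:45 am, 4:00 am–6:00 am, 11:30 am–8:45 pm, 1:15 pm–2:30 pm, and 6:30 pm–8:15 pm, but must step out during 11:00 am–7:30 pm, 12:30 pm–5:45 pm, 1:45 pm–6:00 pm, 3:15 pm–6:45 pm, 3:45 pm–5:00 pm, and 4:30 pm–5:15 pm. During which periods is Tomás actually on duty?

3:00 am–10:00 am, 7:30 pm–8:45 pm

First set merges to 3:00 am–10:00 am, 11:30 am–8:45 pm.
Second set merges to 11:00 am–7:30 pm.
3:00 am–10:00 am: nothing removed.
11:30 am–8:45 pm \ B = 7:30 pm–8:45 pm.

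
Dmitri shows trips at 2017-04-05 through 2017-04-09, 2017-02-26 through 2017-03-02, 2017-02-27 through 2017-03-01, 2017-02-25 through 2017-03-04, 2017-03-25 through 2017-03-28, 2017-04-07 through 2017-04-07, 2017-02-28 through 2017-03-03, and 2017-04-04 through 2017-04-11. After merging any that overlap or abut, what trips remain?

2017-02-25 through 2017-03-04, 2017-03-25 through 2017-03-28, 2017-04-04 through 2017-04-11

Sort by start: 2017-02-25 through 2017-03-04, 2017-02-26 through 2017-03-02, 2017-02-27 through 2017-03-01, 2017-02-28 through 2017-03-03, 2017-03-25 through 2017-03-28, 2017-04-04 through 2017-04-11, 2017-04-05 through 2017-04-09, 2017-04-07 through 2017-04-07.
2017-02-26 through 2017-03-02 overlaps/touches 2017-02-25 through 2017-03-04 → extend to 2017-02-25 through 2017-03-04.
2017-02-27 through 2017-03-01 overlaps/touches 2017-02-25 through 2017-03-04 → extend to 2017-02-25 through 2017-03-04.
2017-02-28 through 2017-03-03 overlaps/touches 2017-02-25 through 2017-03-04 → extend to 2017-02-25 through 2017-03-04.
2017-03-25 through 2017-03-28 is disjoint → start new block.
2017-04-04 through 2017-04-11 is disjoint → start new block.
2017-04-05 through 2017-04-09 overlaps/touches 2017-04-04 through 2017-04-11 → extend to 2017-04-04 through 2017-04-11.
2017-04-07 through 2017-04-07 overlaps/touches 2017-04-04 through 2017-04-11 → extend to 2017-04-04 through 2017-04-11.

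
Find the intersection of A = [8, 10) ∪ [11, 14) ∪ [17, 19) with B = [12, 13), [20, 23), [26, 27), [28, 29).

[12, 13)

[8, 10): no overlap with the second set.
[11, 14) meets the second set on [12, 13).
[17, 19): no overlap with the second set.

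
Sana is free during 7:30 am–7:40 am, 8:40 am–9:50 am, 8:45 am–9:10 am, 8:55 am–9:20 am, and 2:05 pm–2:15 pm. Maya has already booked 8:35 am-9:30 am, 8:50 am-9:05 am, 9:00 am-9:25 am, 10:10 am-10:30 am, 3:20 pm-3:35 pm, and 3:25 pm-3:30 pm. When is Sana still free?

7:30 am–7:40 am, 9:30 am–9:50 am, 2:05 pm–2:15 pm

Merge the first list: 7:30 am–7:40 am, 8:40 am–9:50 am, 2:05 pm–2:15 pm.
Merge the second list: 8:35 am–9:30 am, 10:10 am–10:30 am, 3:20 pm–3:35 pm.
7:30 am–7:40 am: nothing removed.
8:40 am–9:50 am \ B = 9:30 am–9:50 am.
2:05 pm–2:15 pm: nothing removed.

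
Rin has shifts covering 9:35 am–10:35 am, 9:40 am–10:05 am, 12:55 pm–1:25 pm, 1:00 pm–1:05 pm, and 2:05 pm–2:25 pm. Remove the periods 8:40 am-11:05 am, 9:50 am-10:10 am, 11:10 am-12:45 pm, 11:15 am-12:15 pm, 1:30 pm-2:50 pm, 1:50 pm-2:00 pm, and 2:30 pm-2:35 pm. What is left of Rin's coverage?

A, merged: 9:35 am–10:35 am, 12:55 pm–1:25 pm, 2:05 pm–2:25 pm.
B, merged: 8:40 am–11:05 am, 11:10 am–12:45 pm, 1:30 pm–2:50 pm.
9:35 am–10:35 am: entirely removed.
12:55 pm–1:25 pm: nothing removed.
2:05 pm–2:25 pm: entirely removed.

12:55 pm–1:25 pm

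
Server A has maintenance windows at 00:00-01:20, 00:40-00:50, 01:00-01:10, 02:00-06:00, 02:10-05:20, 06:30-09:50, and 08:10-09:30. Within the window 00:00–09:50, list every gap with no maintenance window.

Covered (merged): 00:00–01:20, 02:00–06:00, 06:30–09:50.
Uncovered inside 00:00–09:50: 01:20–02:00, 06:00–06:30.

01:20–02:00, 06:00–06:30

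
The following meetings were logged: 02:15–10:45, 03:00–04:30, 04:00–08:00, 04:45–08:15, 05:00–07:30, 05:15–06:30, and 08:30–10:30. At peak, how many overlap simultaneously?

5

Sweep endpoints in order; track running count of active intervals.
Peak of 5 reached at 05:15.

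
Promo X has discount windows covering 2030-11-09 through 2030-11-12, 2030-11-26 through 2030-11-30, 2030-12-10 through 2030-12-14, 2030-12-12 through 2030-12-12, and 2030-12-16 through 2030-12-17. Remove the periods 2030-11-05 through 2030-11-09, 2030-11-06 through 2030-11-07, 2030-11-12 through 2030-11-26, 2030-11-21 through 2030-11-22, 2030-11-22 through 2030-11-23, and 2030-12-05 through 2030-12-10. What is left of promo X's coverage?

Merge the first list: 2030-11-09 through 2030-11-12, 2030-11-26 through 2030-11-30, 2030-12-10 through 2030-12-14, 2030-12-16 through 2030-12-17.
Merge the second list: 2030-11-05 through 2030-11-09, 2030-11-12 through 2030-11-26, 2030-12-05 through 2030-12-10.
2030-11-09 through 2030-11-12 \ B = 2030-11-10 through 2030-11-11.
2030-11-26 through 2030-11-30 \ B = 2030-11-27 through 2030-11-30.
2030-12-10 through 2030-12-14 \ B = 2030-12-11 through 2030-12-14.
2030-12-16 through 2030-12-17: nothing removed.

2030-11-10 through 2030-11-11, 2030-11-27 through 2030-11-30, 2030-12-11 through 2030-12-14, 2030-12-16 through 2030-12-17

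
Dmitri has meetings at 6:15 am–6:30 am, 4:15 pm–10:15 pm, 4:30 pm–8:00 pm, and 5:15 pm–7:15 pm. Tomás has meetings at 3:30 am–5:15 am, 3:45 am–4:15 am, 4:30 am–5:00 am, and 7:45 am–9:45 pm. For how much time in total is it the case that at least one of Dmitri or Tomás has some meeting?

First set merges to 6:15 am-6:30 am, 4:15 pm-10:15 pm.
Second set merges to 3:30 am-5:15 am, 7:45 am-9:45 pm.
A ∪ B = 3:30 am-5:15 am, 6:15 am-6:30 am, 7:45 am-10:15 pm.
Total: 1 h 45 min + 15 min + 14 h 30 min = 16 h 30 min.

16 h 30 min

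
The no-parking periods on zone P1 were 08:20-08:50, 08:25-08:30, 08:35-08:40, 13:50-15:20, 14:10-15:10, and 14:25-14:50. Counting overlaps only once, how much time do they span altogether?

Merged: 08:20-08:50, 13:50-15:20.
Lengths: 30 min + 1 h 30 min = 2 h.

2 h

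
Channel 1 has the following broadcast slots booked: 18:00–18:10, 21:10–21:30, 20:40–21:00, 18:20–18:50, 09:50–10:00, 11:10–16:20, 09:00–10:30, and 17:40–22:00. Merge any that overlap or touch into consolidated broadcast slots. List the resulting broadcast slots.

09:00–10:30, 11:10–16:20, 17:40–22:00

Sort by start: 09:00–10:30, 09:50–10:00, 11:10–16:20, 17:40–22:00, 18:00–18:10, 18:20–18:50, 20:40–21:00, 21:10–21:30.
09:50–10:00 overlaps/touches 09:00–10:30 → extend to 09:00–10:30.
11:10–16:20 is disjoint → start new block.
17:40–22:00 is disjoint → start new block.
18:00–18:10 overlaps/touches 17:40–22:00 → extend to 17:40–22:00.
18:20–18:50 overlaps/touches 17:40–22:00 → extend to 17:40–22:00.
20:40–21:00 overlaps/touches 17:40–22:00 → extend to 17:40–22:00.
21:10–21:30 overlaps/touches 17:40–22:00 → extend to 17:40–22:00.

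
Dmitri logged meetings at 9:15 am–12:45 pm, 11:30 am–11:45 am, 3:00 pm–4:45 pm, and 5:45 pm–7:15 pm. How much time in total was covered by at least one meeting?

6 h 45 min

Merged: 9:15 am-12:45 pm, 3:00 pm-4:45 pm, 5:45 pm-7:15 pm.
Lengths: 3 h 30 min + 1 h 45 min + 1 h 30 min = 6 h 45 min.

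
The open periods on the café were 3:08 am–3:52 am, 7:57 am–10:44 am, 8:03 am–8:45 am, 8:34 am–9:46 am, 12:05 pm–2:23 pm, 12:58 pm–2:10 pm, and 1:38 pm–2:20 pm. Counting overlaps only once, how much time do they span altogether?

Merged: 3:08 am-3:52 am, 7:57 am-10:44 am, 12:05 pm-2:23 pm.
Lengths: 44 min + 2 h 47 min + 2 h 18 min = 5 h 49 min.

5 h 49 min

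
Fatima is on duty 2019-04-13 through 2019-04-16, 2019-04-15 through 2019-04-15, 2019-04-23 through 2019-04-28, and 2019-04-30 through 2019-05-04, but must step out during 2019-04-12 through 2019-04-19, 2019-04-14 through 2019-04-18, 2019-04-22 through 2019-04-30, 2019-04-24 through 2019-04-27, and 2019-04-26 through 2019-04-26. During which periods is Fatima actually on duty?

Merge the first list: 2019-04-13 through 2019-04-16, 2019-04-23 through 2019-04-28, 2019-04-30 through 2019-05-04.
Merge the second list: 2019-04-12 through 2019-04-19, 2019-04-22 through 2019-04-30.
2019-04-13 through 2019-04-16: fully covered by B → removed.
2019-04-23 through 2019-04-28: fully covered by B → removed.
2019-04-30 through 2019-05-04 minus B → 2019-05-01 through 2019-05-04.

2019-05-01 through 2019-05-04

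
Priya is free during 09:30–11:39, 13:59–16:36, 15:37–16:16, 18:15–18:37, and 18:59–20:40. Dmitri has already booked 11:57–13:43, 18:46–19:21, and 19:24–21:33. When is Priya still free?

First set merges to 09:30–11:39, 13:59–16:36, 18:15–18:37, 18:59–20:40.
09:30–11:39: no B overlap → unchanged.
13:59–16:36: no B overlap → unchanged.
18:15–18:37: no B overlap → unchanged.
18:59–20:40 minus B → 19:21–19:24.

09:30–11:39, 13:59–16:36, 18:15–18:37, 19:21–19:24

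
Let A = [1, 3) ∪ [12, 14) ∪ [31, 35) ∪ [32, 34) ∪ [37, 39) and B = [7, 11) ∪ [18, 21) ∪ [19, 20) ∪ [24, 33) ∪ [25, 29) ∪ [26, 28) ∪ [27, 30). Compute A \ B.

Merge the first list: [1, 3), [12, 14), [31, 35), [37, 39).
Merge the second list: [7, 11), [18, 21), [24, 33).
[1, 3): no B overlap → unchanged.
[12, 14): no B overlap → unchanged.
[31, 35) minus B → [33, 35).
[37, 39): no B overlap → unchanged.

[1, 3) ∪ [12, 14) ∪ [33, 35) ∪ [37, 39)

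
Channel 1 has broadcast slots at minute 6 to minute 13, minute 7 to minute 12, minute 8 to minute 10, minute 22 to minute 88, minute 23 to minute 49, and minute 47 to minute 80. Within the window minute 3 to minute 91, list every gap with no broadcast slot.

minute 3 to minute 6, minute 13 to minute 22, minute 88 to minute 91

The merged coverage is minute 6 to minute 13, minute 22 to minute 88.
Complement within minute 3 to minute 91: minute 3 to minute 6, minute 13 to minute 22, minute 88 to minute 91.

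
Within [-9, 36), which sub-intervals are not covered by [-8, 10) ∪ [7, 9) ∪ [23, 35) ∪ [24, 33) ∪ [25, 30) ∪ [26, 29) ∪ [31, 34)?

[-9, -8) ∪ [10, 23) ∪ [35, 36)

Covered (merged): [-8, 10), [23, 35).
Gaps within [-9, 36): [-9, -8), [10, 23), [35, 36).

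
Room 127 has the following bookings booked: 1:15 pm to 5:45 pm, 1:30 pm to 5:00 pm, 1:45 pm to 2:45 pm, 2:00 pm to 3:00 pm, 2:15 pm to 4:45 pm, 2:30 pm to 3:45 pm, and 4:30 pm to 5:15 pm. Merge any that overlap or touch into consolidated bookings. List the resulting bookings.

1:15 pm–5:45 pm

1:30 pm–5:00 pm overlaps/touches 1:15 pm–5:45 pm → extend to 1:15 pm–5:45 pm.
1:45 pm–2:45 pm overlaps/touches 1:15 pm–5:45 pm → extend to 1:15 pm–5:45 pm.
2:00 pm–3:00 pm overlaps/touches 1:15 pm–5:45 pm → extend to 1:15 pm–5:45 pm.
2:15 pm–4:45 pm overlaps/touches 1:15 pm–5:45 pm → extend to 1:15 pm–5:45 pm.
2:30 pm–3:45 pm overlaps/touches 1:15 pm–5:45 pm → extend to 1:15 pm–5:45 pm.
4:30 pm–5:15 pm overlaps/touches 1:15 pm–5:45 pm → extend to 1:15 pm–5:45 pm.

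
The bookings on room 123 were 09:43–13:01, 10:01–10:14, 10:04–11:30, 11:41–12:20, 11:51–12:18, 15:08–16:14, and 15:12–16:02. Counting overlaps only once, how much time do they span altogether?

Merged: 09:43–13:01, 15:08–16:14.
Lengths: 3 h 18 min + 1 h 6 min = 4 h 24 min.

4 h 24 min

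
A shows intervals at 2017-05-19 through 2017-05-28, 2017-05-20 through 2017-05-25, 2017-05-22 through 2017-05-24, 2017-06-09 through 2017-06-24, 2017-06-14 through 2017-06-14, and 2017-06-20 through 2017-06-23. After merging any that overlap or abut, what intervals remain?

2017-05-20 through 2017-05-25 overlaps/touches 2017-05-19 through 2017-05-28 → extend to 2017-05-19 through 2017-05-28.
2017-05-22 through 2017-05-24 overlaps/touches 2017-05-19 through 2017-05-28 → extend to 2017-05-19 through 2017-05-28.
2017-06-09 through 2017-06-24 is disjoint → start new block.
2017-06-14 through 2017-06-14 overlaps/touches 2017-06-09 through 2017-06-24 → extend to 2017-06-09 through 2017-06-24.
2017-06-20 through 2017-06-23 overlaps/touches 2017-06-09 through 2017-06-24 → extend to 2017-06-09 through 2017-06-24.

2017-05-19 through 2017-05-28, 2017-06-09 through 2017-06-24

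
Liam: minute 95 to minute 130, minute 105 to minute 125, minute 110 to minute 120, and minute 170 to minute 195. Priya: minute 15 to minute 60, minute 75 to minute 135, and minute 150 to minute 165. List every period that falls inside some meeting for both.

minute 95 to minute 130

A, merged: minute 95 to minute 130, minute 170 to minute 195.
minute 95 to minute 130 meets the second set on minute 95 to minute 130.
minute 170 to minute 195: no overlap with the second set.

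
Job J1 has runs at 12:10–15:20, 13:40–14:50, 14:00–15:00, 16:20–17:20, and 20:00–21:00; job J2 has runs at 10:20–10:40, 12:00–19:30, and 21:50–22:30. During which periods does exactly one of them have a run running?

10:20–10:40, 12:00–12:10, 15:20–16:20, 17:20–19:30, 20:00–21:00, 21:50–22:30

A, merged: 12:10–15:20, 16:20–17:20, 20:00–21:00.
Only in the first: 20:00–21:00.
Only in the second: 10:20–10:40, 12:00–12:10, 15:20–16:20, 17:20–19:30, 21:50–22:30.
Together these are the periods covered by exactly one.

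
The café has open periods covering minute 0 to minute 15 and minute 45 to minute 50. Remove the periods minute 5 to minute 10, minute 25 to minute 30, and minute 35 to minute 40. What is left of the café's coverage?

minute 0 to minute 5, minute 10 to minute 15, minute 45 to minute 50

minute 0 to minute 15 minus B → minute 0 to minute 5, minute 10 to minute 15.
minute 45 to minute 50: no B overlap → unchanged.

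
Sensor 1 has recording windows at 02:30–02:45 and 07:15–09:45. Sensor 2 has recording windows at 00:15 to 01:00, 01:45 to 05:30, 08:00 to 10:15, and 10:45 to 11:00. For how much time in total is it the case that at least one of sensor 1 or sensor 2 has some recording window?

7 h 45 min

A ∪ B = 00:15-01:00, 01:45-05:30, 07:15-10:15, 10:45-11:00.
Total: 45 min + 3 h 45 min + 3 h + 15 min = 7 h 45 min.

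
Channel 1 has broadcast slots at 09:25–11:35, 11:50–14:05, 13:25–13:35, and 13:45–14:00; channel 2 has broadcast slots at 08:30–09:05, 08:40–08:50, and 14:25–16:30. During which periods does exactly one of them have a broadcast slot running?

08:30-09:05, 09:25-11:35, 11:50-14:05, 14:25-16:30

A, merged: 09:25-11:35, 11:50-14:05.
B, merged: 08:30-09:05, 14:25-16:30.
A but not B: 09:25-11:35, 11:50-14:05.
B but not A: 08:30-09:05, 14:25-16:30.
Combining gives A △ B.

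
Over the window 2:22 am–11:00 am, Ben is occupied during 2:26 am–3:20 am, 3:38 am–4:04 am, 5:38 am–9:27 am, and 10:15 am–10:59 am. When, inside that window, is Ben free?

After merging, the occupied span is 2:26 am-3:20 am, 3:38 am-4:04 am, 5:38 am-9:27 am, 10:15 am-10:59 am.
Gaps within 2:22 am-11:00 am: 2:22 am-2:26 am, 3:20 am-3:38 am, 4:04 am-5:38 am, 9:27 am-10:15 am, 10:59 am-11:00 am.

2:22 am-2:26 am, 3:20 am-3:38 am, 4:04 am-5:38 am, 9:27 am-10:15 am, 10:59 am-11:00 am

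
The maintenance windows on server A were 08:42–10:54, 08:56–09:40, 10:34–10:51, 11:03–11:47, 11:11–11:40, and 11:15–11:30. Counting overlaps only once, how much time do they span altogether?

2 h 56 min

Merged: 08:42-10:54, 11:03-11:47.
Lengths: 2 h 12 min + 44 min = 2 h 56 min.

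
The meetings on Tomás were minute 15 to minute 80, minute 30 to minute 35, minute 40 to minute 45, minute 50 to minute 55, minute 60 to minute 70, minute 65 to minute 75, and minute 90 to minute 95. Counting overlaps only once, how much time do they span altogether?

Merged: minute 15 to minute 80, minute 90 to minute 95.
Lengths: 65 minutes + 5 minutes = 70 minutes.

70 minutes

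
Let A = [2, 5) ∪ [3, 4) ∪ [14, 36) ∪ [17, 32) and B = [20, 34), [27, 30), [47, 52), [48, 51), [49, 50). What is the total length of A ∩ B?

14

Merge the first list: [2, 5), [14, 36).
Merge the second list: [20, 34), [47, 52).
A ∩ B = [20, 34).
Total: 14.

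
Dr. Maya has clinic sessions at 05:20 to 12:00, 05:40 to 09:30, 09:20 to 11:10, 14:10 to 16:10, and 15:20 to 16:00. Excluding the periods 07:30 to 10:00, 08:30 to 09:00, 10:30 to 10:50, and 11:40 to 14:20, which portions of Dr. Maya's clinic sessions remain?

First set merges to 05:20–12:00, 14:10–16:10.
Second set merges to 07:30–10:00, 10:30–10:50, 11:40–14:20.
05:20–12:00 with B removed leaves 05:20–07:30, 10:00–10:30, 10:50–11:40.
14:10–16:10 with B removed leaves 14:20–16:10.

05:20–07:30, 10:00–10:30, 10:50–11:40, 14:20–16:10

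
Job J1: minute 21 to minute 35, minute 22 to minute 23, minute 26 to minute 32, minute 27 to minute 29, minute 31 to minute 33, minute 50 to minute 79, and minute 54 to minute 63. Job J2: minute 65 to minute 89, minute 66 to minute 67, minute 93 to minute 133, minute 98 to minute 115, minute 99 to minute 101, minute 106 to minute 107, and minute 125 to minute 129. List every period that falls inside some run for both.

First set merges to minute 21 to minute 35, minute 50 to minute 79.
Second set merges to minute 65 to minute 89, minute 93 to minute 133.
minute 21 to minute 35 falls entirely outside B.
minute 50 to minute 79 overlaps B on minute 65 to minute 79.

minute 65 to minute 79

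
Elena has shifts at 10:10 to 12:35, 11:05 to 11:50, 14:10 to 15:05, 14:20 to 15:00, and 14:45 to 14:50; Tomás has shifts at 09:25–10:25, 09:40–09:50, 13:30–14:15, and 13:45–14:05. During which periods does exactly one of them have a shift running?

09:25–10:10, 10:25–12:35, 13:30–14:10, 14:15–15:05

First set merges to 10:10–12:35, 14:10–15:05.
Second set merges to 09:25–10:25, 13:30–14:15.
A but not B: 10:25–12:35, 14:15–15:05.
B but not A: 09:25–10:10, 13:30–14:10.
Combining gives A △ B.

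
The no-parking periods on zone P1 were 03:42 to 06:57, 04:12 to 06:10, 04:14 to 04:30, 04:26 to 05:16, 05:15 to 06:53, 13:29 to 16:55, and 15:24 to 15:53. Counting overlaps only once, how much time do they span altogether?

Merged: 03:42–06:57, 13:29–16:55.
Lengths: 3 h 15 min + 3 h 26 min = 6 h 41 min.

6 h 41 min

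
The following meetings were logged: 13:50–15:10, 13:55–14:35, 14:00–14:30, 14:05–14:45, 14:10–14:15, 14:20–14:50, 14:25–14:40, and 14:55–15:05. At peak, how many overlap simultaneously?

6

Sweep endpoints in order; track running count of active intervals.
Peak of 6 reached at 14:25.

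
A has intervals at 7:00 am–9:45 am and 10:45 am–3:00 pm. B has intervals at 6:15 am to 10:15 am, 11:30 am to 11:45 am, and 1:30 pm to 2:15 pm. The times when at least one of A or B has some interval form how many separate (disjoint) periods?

2

A ∪ B = 6:15 am–10:15 am, 10:45 am–3:00 pm.
That is 2 disjoint pieces.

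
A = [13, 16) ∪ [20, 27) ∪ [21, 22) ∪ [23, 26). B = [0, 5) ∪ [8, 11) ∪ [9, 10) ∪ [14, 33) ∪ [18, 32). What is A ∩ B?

A, merged: [13, 16), [20, 27).
B, merged: [0, 5), [8, 11), [14, 33).
[13, 16) meets the second set on [14, 16).
[20, 27) meets the second set on [20, 27).

[14, 16) ∪ [20, 27)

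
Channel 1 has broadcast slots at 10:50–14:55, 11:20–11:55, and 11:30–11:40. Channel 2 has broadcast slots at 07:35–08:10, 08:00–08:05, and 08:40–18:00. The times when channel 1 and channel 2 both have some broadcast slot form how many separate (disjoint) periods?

1

First set merges to 10:50–14:55.
Second set merges to 07:35–08:10, 08:40–18:00.
A ∩ B = 10:50–14:55.
That is 1 disjoint piece.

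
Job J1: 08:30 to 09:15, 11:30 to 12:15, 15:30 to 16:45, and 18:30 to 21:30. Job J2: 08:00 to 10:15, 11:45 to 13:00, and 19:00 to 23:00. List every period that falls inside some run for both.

08:30–09:15 ∩ B → 08:30–09:15.
11:30–12:15 ∩ B → 11:45–12:15.
15:30–16:45 meets no B interval.
18:30–21:30 ∩ B → 19:00–21:30.

08:30–09:15, 11:45–12:15, 19:00–21:30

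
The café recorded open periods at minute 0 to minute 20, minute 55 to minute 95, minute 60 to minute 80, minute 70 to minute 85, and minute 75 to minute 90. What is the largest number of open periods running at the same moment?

Sweep endpoints in order; track running count of active intervals.
Peak of 4 reached at minute 75.

4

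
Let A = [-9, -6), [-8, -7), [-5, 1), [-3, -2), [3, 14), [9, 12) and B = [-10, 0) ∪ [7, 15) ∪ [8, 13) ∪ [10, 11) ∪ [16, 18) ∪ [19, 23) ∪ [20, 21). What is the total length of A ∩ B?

A, merged: [-9, -6), [-5, 1), [3, 14).
B, merged: [-10, 0), [7, 15), [16, 18), [19, 23).
A ∩ B = [-9, -6), [-5, 0), [7, 14).
Total: 3 + 5 + 7 = 15.

15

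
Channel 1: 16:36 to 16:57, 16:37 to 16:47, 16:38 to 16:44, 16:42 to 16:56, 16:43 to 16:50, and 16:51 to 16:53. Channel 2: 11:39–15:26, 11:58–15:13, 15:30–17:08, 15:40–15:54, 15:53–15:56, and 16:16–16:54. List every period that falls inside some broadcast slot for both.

16:36-16:57

Merge the first list: 16:36-16:57.
Merge the second list: 11:39-15:26, 15:30-17:08.
16:36-16:57 overlaps B on 16:36-16:57.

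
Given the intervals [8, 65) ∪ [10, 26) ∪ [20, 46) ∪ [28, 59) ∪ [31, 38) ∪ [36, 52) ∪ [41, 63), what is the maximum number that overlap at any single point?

5

At 36, 5 of the intervals are simultaneously active.
No point has more.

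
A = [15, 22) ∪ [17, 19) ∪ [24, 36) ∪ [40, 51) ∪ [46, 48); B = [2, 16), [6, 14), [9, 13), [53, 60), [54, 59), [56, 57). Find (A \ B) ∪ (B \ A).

[2, 15) ∪ [16, 22) ∪ [24, 36) ∪ [40, 51) ∪ [53, 60)

Merge the first list: [15, 22), [24, 36), [40, 51).
Merge the second list: [2, 16), [53, 60).
Only in the first: [16, 22), [24, 36), [40, 51).
Only in the second: [2, 15), [53, 60).
Together these are the periods covered by exactly one.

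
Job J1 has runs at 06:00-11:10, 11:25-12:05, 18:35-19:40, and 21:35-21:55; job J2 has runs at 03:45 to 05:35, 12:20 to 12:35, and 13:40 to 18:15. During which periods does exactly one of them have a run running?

03:45–05:35, 06:00–11:10, 11:25–12:05, 12:20–12:35, 13:40–18:15, 18:35–19:40, 21:35–21:55

Only in the first: 06:00–11:10, 11:25–12:05, 18:35–19:40, 21:35–21:55.
Only in the second: 03:45–05:35, 12:20–12:35, 13:40–18:15.
Together these are the periods covered by exactly one.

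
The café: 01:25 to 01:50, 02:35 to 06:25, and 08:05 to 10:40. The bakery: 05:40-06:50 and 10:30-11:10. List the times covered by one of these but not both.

01:25–01:50, 02:35–05:40, 06:25–06:50, 08:05–10:30, 10:40–11:10

A \ B = 01:25–01:50, 02:35–05:40, 08:05–10:30.
B \ A = 06:25–06:50, 10:40–11:10.
Union of the two gives the symmetric difference.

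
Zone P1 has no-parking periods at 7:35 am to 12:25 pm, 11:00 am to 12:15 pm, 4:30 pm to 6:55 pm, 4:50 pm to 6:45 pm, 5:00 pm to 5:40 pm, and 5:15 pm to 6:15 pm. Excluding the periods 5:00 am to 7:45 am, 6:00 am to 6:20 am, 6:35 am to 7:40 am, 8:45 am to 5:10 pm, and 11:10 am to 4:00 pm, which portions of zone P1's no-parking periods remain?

7:45 am–8:45 am, 5:10 pm–6:55 pm

A, merged: 7:35 am–12:25 pm, 4:30 pm–6:55 pm.
B, merged: 5:00 am–7:45 am, 8:45 am–5:10 pm.
7:35 am–12:25 pm \ B = 7:45 am–8:45 am.
4:30 pm–6:55 pm \ B = 5:10 pm–6:55 pm.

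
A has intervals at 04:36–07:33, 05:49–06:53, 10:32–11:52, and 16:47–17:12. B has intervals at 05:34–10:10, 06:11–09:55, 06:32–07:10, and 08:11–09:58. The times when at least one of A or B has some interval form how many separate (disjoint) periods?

3

Merge the first list: 04:36–07:33, 10:32–11:52, 16:47–17:12.
Merge the second list: 05:34–10:10.
A ∪ B = 04:36–10:10, 10:32–11:52, 16:47–17:12.
That is 3 disjoint pieces.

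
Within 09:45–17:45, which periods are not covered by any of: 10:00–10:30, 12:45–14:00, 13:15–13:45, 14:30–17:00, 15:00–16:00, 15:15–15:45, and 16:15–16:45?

09:45–10:00, 10:30–12:45, 14:00–14:30, 17:00–17:45

The merged coverage is 10:00–10:30, 12:45–14:00, 14:30–17:00.
Uncovered inside 09:45–17:45: 09:45–10:00, 10:30–12:45, 14:00–14:30, 17:00–17:45.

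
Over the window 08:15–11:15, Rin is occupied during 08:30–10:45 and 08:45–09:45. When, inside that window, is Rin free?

08:15–08:30, 10:45–11:15

The merged coverage is 08:30–10:45.
Gaps within 08:15–11:15: 08:15–08:30, 10:45–11:15.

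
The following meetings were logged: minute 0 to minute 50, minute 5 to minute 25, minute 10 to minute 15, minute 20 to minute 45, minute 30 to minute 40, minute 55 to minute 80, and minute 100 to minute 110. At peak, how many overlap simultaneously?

Walk the sorted start/end points keeping a running depth.
The depth first hits 3 at minute 10.

3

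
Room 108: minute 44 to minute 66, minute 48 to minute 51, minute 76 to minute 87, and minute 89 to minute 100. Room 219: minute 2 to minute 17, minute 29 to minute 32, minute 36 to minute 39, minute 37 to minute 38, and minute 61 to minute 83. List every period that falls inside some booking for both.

Merge the first list: minute 44 to minute 66, minute 76 to minute 87, minute 89 to minute 100.
Merge the second list: minute 2 to minute 17, minute 29 to minute 32, minute 36 to minute 39, minute 61 to minute 83.
minute 44 to minute 66 ∩ B → minute 61 to minute 66.
minute 76 to minute 87 ∩ B → minute 76 to minute 83.
minute 89 to minute 100 meets no B interval.

minute 61 to minute 66, minute 76 to minute 83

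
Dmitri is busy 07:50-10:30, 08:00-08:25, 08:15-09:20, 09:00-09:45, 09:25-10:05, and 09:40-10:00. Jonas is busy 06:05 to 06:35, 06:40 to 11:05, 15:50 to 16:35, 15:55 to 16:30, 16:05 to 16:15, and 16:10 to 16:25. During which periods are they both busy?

Merge the first list: 07:50-10:30.
Merge the second list: 06:05-06:35, 06:40-11:05, 15:50-16:35.
07:50-10:30 overlaps B on 07:50-10:30.

07:50-10:30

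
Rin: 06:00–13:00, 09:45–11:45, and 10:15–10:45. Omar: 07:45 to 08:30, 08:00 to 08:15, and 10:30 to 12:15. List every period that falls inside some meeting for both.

A, merged: 06:00–13:00.
B, merged: 07:45–08:30, 10:30–12:15.
06:00–13:00 meets the second set on 07:45–08:30, 10:30–12:15.

07:45–08:30, 10:30–12:15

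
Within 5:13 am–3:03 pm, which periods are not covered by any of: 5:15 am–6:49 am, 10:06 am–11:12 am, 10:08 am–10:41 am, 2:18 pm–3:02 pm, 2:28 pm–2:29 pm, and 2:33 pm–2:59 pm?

After merging, the occupied span is 5:15 am–6:49 am, 10:06 am–11:12 am, 2:18 pm–3:02 pm.
Complement within 5:13 am–3:03 pm: 5:13 am–5:15 am, 6:49 am–10:06 am, 11:12 am–2:18 pm, 3:02 pm–3:03 pm.

5:13 am–5:15 am, 6:49 am–10:06 am, 11:12 am–2:18 pm, 3:02 pm–3:03 pm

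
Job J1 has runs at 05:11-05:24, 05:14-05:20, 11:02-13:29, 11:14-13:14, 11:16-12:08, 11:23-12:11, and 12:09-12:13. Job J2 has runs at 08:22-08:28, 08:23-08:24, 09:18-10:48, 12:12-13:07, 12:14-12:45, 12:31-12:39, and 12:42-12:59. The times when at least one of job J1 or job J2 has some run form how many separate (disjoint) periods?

4

Merge the first list: 05:11–05:24, 11:02–13:29.
Merge the second list: 08:22–08:28, 09:18–10:48, 12:12–13:07.
A ∪ B = 05:11–05:24, 08:22–08:28, 09:18–10:48, 11:02–13:29.
That is 4 disjoint pieces.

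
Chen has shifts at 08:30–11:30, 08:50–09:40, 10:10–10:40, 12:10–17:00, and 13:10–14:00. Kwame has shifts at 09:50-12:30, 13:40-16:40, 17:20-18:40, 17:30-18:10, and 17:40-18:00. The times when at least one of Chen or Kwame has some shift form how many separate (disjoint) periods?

First set merges to 08:30–11:30, 12:10–17:00.
Second set merges to 09:50–12:30, 13:40–16:40, 17:20–18:40.
A ∪ B = 08:30–17:00, 17:20–18:40.
That is 2 disjoint pieces.

2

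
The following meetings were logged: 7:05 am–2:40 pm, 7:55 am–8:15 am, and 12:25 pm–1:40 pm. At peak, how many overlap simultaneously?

2

Sweep endpoints in order; track running count of active intervals.
Peak of 2 reached at 7:55 am.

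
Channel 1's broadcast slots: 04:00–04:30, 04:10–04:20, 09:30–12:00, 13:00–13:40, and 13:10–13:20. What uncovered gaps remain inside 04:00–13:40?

04:30-09:30, 12:00-13:00

The merged coverage is 04:00-04:30, 09:30-12:00, 13:00-13:40.
Complement within 04:00-13:40: 04:30-09:30, 12:00-13:00.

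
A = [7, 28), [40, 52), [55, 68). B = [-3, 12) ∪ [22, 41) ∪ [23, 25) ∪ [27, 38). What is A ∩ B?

Merge the second list: [-3, 12), [22, 41).
[7, 28) meets the second set on [7, 12), [22, 28).
[40, 52) meets the second set on [40, 41).
[55, 68): no overlap with the second set.

[7, 12) ∪ [22, 28) ∪ [40, 41)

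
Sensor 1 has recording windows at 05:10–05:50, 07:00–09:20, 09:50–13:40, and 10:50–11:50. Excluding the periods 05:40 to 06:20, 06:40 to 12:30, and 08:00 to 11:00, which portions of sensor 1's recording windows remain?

First set merges to 05:10–05:50, 07:00–09:20, 09:50–13:40.
Second set merges to 05:40–06:20, 06:40–12:30.
05:10–05:50 with B removed leaves 05:10–05:40.
07:00–09:20 lies entirely inside B → drops out.
09:50–13:40 with B removed leaves 12:30–13:40.

05:10–05:40, 12:30–13:40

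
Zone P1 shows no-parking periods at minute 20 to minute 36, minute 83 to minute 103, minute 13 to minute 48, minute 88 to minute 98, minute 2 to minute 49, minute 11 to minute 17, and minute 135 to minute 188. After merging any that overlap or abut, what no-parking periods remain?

minute 2 to minute 49, minute 83 to minute 103, minute 135 to minute 188

Sort by start: minute 2 to minute 49, minute 11 to minute 17, minute 13 to minute 48, minute 20 to minute 36, minute 83 to minute 103, minute 88 to minute 98, minute 135 to minute 188.
minute 11 to minute 17 overlaps/touches minute 2 to minute 49 → extend to minute 2 to minute 49.
minute 13 to minute 48 overlaps/touches minute 2 to minute 49 → extend to minute 2 to minute 49.
minute 20 to minute 36 overlaps/touches minute 2 to minute 49 → extend to minute 2 to minute 49.
minute 83 to minute 103 is disjoint → start new block.
minute 88 to minute 98 overlaps/touches minute 83 to minute 103 → extend to minute 83 to minute 103.
minute 135 to minute 188 is disjoint → start new block.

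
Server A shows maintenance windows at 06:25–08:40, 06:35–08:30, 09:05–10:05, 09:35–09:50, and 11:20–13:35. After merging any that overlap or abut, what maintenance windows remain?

06:25–08:40, 09:05–10:05, 11:20–13:35

06:35–08:30 overlaps/touches 06:25–08:40 → extend to 06:25–08:40.
09:05–10:05 is disjoint → start new block.
09:35–09:50 overlaps/touches 09:05–10:05 → extend to 09:05–10:05.
11:20–13:35 is disjoint → start new block.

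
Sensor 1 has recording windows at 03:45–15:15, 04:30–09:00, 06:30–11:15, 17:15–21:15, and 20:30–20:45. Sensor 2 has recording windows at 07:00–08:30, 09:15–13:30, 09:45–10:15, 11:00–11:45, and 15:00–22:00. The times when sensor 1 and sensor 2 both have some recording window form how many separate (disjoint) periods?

4

First set merges to 03:45–15:15, 17:15–21:15.
Second set merges to 07:00–08:30, 09:15–13:30, 15:00–22:00.
A ∩ B = 07:00–08:30, 09:15–13:30, 15:00–15:15, 17:15–21:15.
That is 4 disjoint pieces.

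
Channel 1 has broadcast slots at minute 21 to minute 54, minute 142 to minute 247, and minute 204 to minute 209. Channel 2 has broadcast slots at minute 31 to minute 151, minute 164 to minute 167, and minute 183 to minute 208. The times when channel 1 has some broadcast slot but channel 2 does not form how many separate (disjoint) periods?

4

Merge the first list: minute 21 to minute 54, minute 142 to minute 247.
A \ B = minute 21 to minute 31, minute 151 to minute 164, minute 167 to minute 183, minute 208 to minute 247.
That is 4 disjoint pieces.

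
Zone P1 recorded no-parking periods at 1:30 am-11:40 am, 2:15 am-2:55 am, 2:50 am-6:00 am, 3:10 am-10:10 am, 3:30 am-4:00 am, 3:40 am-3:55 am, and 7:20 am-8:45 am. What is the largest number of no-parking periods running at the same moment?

5

Walk the sorted start/end points keeping a running depth.
The depth first hits 5 at 3:40 am.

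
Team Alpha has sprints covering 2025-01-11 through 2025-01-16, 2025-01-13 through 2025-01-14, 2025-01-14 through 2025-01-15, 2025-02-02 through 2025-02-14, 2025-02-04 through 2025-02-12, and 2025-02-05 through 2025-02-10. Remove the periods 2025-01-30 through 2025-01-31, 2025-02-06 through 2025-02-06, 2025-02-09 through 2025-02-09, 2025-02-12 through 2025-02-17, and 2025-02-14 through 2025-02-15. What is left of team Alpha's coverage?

Merge the first list: 2025-01-11 through 2025-01-16, 2025-02-02 through 2025-02-14.
Merge the second list: 2025-01-30 through 2025-01-31, 2025-02-06 through 2025-02-06, 2025-02-09 through 2025-02-09, 2025-02-12 through 2025-02-17.
2025-01-11 through 2025-01-16: no B overlap → unchanged.
2025-02-02 through 2025-02-14 minus B → 2025-02-02 through 2025-02-05, 2025-02-07 through 2025-02-08, 2025-02-10 through 2025-02-11.

2025-01-11 through 2025-01-16, 2025-02-02 through 2025-02-05, 2025-02-07 through 2025-02-08, 2025-02-10 through 2025-02-11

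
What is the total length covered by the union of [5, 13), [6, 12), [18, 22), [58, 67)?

21

Merged: [5, 13), [18, 22), [58, 67).
Lengths: 8 + 4 + 9 = 21.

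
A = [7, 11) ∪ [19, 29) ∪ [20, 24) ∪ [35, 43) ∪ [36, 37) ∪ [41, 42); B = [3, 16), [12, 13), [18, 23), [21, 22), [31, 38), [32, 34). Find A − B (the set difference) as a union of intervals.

[23, 29) ∪ [38, 43)

A, merged: [7, 11), [19, 29), [35, 43).
B, merged: [3, 16), [18, 23), [31, 38).
[7, 11): fully covered by B → removed.
[19, 29) minus B → [23, 29).
[35, 43) minus B → [38, 43).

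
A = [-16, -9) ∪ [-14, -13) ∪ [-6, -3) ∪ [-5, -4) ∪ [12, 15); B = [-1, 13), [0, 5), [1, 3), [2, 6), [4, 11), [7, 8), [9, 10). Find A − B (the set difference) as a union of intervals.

[-16, -9) ∪ [-6, -3) ∪ [13, 15)

A, merged: [-16, -9), [-6, -3), [12, 15).
B, merged: [-1, 13).
[-16, -9): no B overlap → unchanged.
[-6, -3): no B overlap → unchanged.
[12, 15) minus B → [13, 15).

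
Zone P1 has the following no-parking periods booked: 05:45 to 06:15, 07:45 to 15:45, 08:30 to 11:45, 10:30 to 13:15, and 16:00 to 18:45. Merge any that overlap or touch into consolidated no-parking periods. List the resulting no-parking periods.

05:45–06:15, 07:45–15:45, 16:00–18:45

07:45–15:45 is disjoint → start new block.
08:30–11:45 overlaps/touches 07:45–15:45 → extend to 07:45–15:45.
10:30–13:15 overlaps/touches 07:45–15:45 → extend to 07:45–15:45.
16:00–18:45 is disjoint → start new block.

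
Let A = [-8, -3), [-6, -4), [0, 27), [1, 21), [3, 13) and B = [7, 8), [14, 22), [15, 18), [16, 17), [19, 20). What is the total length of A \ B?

First set merges to [-8, -3), [0, 27).
Second set merges to [7, 8), [14, 22).
A \ B = [-8, -3), [0, 7), [8, 14), [22, 27).
Total: 5 + 7 + 6 + 5 = 23.

23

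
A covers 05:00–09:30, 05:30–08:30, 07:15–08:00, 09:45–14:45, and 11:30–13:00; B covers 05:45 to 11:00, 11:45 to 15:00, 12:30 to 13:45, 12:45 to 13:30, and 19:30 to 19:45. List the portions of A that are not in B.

05:00–05:45, 11:00–11:45

Merge the first list: 05:00–09:30, 09:45–14:45.
Merge the second list: 05:45–11:00, 11:45–15:00, 19:30–19:45.
05:00–09:30 minus B → 05:00–05:45.
09:45–14:45 minus B → 11:00–11:45.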